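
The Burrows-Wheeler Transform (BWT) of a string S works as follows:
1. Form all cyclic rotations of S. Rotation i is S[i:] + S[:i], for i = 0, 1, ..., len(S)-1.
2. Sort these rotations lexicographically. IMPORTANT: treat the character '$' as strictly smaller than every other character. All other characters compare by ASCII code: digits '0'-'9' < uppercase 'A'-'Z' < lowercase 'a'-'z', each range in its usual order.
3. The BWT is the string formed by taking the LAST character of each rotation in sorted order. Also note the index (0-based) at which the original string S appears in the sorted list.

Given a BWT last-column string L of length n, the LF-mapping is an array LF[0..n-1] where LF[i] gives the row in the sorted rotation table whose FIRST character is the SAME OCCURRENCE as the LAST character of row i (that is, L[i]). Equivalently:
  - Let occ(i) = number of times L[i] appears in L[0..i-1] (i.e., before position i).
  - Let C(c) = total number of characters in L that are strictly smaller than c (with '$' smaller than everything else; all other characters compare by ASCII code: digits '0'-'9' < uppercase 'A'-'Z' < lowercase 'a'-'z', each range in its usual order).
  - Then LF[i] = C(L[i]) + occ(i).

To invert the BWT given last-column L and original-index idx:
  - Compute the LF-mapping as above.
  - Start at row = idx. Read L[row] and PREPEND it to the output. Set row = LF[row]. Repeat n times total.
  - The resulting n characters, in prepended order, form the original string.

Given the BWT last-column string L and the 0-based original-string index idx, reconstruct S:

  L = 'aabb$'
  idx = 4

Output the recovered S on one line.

LF mapping: 1 2 3 4 0
Walk LF starting at row 4, prepending L[row]:
  step 1: row=4, L[4]='$', prepend. Next row=LF[4]=0
  step 2: row=0, L[0]='a', prepend. Next row=LF[0]=1
  step 3: row=1, L[1]='a', prepend. Next row=LF[1]=2
  step 4: row=2, L[2]='b', prepend. Next row=LF[2]=3
  step 5: row=3, L[3]='b', prepend. Next row=LF[3]=4
Reversed output: bbaa$

Answer: bbaa$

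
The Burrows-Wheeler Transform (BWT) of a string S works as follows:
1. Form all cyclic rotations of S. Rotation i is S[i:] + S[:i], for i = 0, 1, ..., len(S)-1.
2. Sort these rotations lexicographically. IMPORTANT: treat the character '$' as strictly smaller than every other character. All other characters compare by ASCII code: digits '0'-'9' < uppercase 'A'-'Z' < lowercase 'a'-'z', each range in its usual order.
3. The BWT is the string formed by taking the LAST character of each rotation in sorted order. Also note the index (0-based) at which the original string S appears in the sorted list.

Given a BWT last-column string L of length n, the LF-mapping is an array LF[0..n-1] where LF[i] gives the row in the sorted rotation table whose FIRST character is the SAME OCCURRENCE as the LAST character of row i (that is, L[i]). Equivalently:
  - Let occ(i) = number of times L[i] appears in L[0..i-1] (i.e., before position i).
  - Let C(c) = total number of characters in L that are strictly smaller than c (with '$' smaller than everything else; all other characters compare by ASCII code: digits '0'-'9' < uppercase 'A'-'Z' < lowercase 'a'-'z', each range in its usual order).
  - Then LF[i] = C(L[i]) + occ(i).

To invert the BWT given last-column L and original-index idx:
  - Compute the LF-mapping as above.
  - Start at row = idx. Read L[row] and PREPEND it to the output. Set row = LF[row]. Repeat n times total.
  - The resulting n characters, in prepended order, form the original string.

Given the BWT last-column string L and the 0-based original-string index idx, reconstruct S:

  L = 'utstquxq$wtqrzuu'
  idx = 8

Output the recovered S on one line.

Answer: tusqtquxtqruzwu$

Derivation:
LF mapping: 9 6 5 7 1 10 14 2 0 13 8 3 4 15 11 12
Walk LF starting at row 8, prepending L[row]:
  step 1: row=8, L[8]='$', prepend. Next row=LF[8]=0
  step 2: row=0, L[0]='u', prepend. Next row=LF[0]=9
  step 3: row=9, L[9]='w', prepend. Next row=LF[9]=13
  step 4: row=13, L[13]='z', prepend. Next row=LF[13]=15
  step 5: row=15, L[15]='u', prepend. Next row=LF[15]=12
  step 6: row=12, L[12]='r', prepend. Next row=LF[12]=4
  step 7: row=4, L[4]='q', prepend. Next row=LF[4]=1
  step 8: row=1, L[1]='t', prepend. Next row=LF[1]=6
  step 9: row=6, L[6]='x', prepend. Next row=LF[6]=14
  step 10: row=14, L[14]='u', prepend. Next row=LF[14]=11
  step 11: row=11, L[11]='q', prepend. Next row=LF[11]=3
  step 12: row=3, L[3]='t', prepend. Next row=LF[3]=7
  step 13: row=7, L[7]='q', prepend. Next row=LF[7]=2
  step 14: row=2, L[2]='s', prepend. Next row=LF[2]=5
  step 15: row=5, L[5]='u', prepend. Next row=LF[5]=10
  step 16: row=10, L[10]='t', prepend. Next row=LF[10]=8
Reversed output: tusqtquxtqruzwu$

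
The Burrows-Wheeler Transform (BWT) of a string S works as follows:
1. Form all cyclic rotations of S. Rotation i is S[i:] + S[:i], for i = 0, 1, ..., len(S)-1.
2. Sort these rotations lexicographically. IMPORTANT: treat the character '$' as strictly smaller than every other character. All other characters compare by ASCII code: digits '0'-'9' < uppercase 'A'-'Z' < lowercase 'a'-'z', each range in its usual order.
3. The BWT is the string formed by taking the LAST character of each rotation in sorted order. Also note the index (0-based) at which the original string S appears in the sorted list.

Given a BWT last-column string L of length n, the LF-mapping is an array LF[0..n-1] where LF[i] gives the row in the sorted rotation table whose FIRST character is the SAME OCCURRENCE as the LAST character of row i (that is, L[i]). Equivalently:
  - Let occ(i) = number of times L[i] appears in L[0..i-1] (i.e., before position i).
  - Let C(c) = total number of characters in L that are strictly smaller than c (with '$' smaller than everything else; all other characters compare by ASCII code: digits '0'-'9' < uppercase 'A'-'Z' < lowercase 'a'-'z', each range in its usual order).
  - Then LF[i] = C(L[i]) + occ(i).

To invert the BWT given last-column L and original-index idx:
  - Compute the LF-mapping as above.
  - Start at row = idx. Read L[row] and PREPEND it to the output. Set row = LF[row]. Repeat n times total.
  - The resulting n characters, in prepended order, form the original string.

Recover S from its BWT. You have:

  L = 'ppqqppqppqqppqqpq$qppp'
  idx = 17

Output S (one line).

Answer: qpqqpppppqqpqpppqqqpp$

Derivation:
LF mapping: 1 2 13 14 3 4 15 5 6 16 17 7 8 18 19 9 20 0 21 10 11 12
Walk LF starting at row 17, prepending L[row]:
  step 1: row=17, L[17]='$', prepend. Next row=LF[17]=0
  step 2: row=0, L[0]='p', prepend. Next row=LF[0]=1
  step 3: row=1, L[1]='p', prepend. Next row=LF[1]=2
  step 4: row=2, L[2]='q', prepend. Next row=LF[2]=13
  step 5: row=13, L[13]='q', prepend. Next row=LF[13]=18
  step 6: row=18, L[18]='q', prepend. Next row=LF[18]=21
  step 7: row=21, L[21]='p', prepend. Next row=LF[21]=12
  step 8: row=12, L[12]='p', prepend. Next row=LF[12]=8
  step 9: row=8, L[8]='p', prepend. Next row=LF[8]=6
  step 10: row=6, L[6]='q', prepend. Next row=LF[6]=15
  step 11: row=15, L[15]='p', prepend. Next row=LF[15]=9
  step 12: row=9, L[9]='q', prepend. Next row=LF[9]=16
  step 13: row=16, L[16]='q', prepend. Next row=LF[16]=20
  step 14: row=20, L[20]='p', prepend. Next row=LF[20]=11
  step 15: row=11, L[11]='p', prepend. Next row=LF[11]=7
  step 16: row=7, L[7]='p', prepend. Next row=LF[7]=5
  step 17: row=5, L[5]='p', prepend. Next row=LF[5]=4
  step 18: row=4, L[4]='p', prepend. Next row=LF[4]=3
  step 19: row=3, L[3]='q', prepend. Next row=LF[3]=14
  step 20: row=14, L[14]='q', prepend. Next row=LF[14]=19
  step 21: row=19, L[19]='p', prepend. Next row=LF[19]=10
  step 22: row=10, L[10]='q', prepend. Next row=LF[10]=17
Reversed output: qpqqpppppqqpqpppqqqpp$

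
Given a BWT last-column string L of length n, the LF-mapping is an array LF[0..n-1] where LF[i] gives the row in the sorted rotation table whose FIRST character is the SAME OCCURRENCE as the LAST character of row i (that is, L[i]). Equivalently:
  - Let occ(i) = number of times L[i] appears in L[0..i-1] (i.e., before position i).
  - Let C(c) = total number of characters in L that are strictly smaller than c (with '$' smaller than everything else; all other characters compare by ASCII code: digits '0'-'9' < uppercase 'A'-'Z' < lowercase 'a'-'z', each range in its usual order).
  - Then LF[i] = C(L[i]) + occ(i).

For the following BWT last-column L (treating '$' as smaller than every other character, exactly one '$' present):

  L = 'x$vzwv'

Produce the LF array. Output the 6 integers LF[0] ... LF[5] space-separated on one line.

Char counts: '$':1, 'v':2, 'w':1, 'x':1, 'z':1
C (first-col start): C('$')=0, C('v')=1, C('w')=3, C('x')=4, C('z')=5
L[0]='x': occ=0, LF[0]=C('x')+0=4+0=4
L[1]='$': occ=0, LF[1]=C('$')+0=0+0=0
L[2]='v': occ=0, LF[2]=C('v')+0=1+0=1
L[3]='z': occ=0, LF[3]=C('z')+0=5+0=5
L[4]='w': occ=0, LF[4]=C('w')+0=3+0=3
L[5]='v': occ=1, LF[5]=C('v')+1=1+1=2

Answer: 4 0 1 5 3 2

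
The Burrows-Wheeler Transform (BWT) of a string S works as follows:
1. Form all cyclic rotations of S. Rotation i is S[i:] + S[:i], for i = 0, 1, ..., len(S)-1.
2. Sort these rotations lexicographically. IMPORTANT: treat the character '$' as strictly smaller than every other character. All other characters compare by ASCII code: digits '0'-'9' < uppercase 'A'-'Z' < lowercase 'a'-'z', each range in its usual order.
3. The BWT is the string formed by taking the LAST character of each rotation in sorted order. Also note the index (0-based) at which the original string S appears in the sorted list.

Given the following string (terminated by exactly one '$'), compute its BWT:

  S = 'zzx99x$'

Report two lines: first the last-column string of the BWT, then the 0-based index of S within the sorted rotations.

Answer: xx99zz$
6

Derivation:
All 7 rotations (rotation i = S[i:]+S[:i]):
  rot[0] = zzx99x$
  rot[1] = zx99x$z
  rot[2] = x99x$zz
  rot[3] = 99x$zzx
  rot[4] = 9x$zzx9
  rot[5] = x$zzx99
  rot[6] = $zzx99x
Sorted (with $ < everything):
  sorted[0] = $zzx99x  (last char: 'x')
  sorted[1] = 99x$zzx  (last char: 'x')
  sorted[2] = 9x$zzx9  (last char: '9')
  sorted[3] = x$zzx99  (last char: '9')
  sorted[4] = x99x$zz  (last char: 'z')
  sorted[5] = zx99x$z  (last char: 'z')
  sorted[6] = zzx99x$  (last char: '$')
Last column: xx99zz$
Original string S is at sorted index 6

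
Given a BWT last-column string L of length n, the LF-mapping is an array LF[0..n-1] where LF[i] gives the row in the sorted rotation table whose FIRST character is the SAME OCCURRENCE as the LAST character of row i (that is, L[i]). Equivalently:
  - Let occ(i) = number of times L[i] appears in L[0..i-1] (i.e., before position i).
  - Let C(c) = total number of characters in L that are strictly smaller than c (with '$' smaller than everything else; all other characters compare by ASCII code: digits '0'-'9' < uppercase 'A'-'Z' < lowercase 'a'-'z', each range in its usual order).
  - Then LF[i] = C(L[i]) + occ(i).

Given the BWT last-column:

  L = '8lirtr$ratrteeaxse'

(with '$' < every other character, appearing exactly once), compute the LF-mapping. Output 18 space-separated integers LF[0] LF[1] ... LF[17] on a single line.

Char counts: '$':1, '8':1, 'a':2, 'e':3, 'i':1, 'l':1, 'r':4, 's':1, 't':3, 'x':1
C (first-col start): C('$')=0, C('8')=1, C('a')=2, C('e')=4, C('i')=7, C('l')=8, C('r')=9, C('s')=13, C('t')=14, C('x')=17
L[0]='8': occ=0, LF[0]=C('8')+0=1+0=1
L[1]='l': occ=0, LF[1]=C('l')+0=8+0=8
L[2]='i': occ=0, LF[2]=C('i')+0=7+0=7
L[3]='r': occ=0, LF[3]=C('r')+0=9+0=9
L[4]='t': occ=0, LF[4]=C('t')+0=14+0=14
L[5]='r': occ=1, LF[5]=C('r')+1=9+1=10
L[6]='$': occ=0, LF[6]=C('$')+0=0+0=0
L[7]='r': occ=2, LF[7]=C('r')+2=9+2=11
L[8]='a': occ=0, LF[8]=C('a')+0=2+0=2
L[9]='t': occ=1, LF[9]=C('t')+1=14+1=15
L[10]='r': occ=3, LF[10]=C('r')+3=9+3=12
L[11]='t': occ=2, LF[11]=C('t')+2=14+2=16
L[12]='e': occ=0, LF[12]=C('e')+0=4+0=4
L[13]='e': occ=1, LF[13]=C('e')+1=4+1=5
L[14]='a': occ=1, LF[14]=C('a')+1=2+1=3
L[15]='x': occ=0, LF[15]=C('x')+0=17+0=17
L[16]='s': occ=0, LF[16]=C('s')+0=13+0=13
L[17]='e': occ=2, LF[17]=C('e')+2=4+2=6

Answer: 1 8 7 9 14 10 0 11 2 15 12 16 4 5 3 17 13 6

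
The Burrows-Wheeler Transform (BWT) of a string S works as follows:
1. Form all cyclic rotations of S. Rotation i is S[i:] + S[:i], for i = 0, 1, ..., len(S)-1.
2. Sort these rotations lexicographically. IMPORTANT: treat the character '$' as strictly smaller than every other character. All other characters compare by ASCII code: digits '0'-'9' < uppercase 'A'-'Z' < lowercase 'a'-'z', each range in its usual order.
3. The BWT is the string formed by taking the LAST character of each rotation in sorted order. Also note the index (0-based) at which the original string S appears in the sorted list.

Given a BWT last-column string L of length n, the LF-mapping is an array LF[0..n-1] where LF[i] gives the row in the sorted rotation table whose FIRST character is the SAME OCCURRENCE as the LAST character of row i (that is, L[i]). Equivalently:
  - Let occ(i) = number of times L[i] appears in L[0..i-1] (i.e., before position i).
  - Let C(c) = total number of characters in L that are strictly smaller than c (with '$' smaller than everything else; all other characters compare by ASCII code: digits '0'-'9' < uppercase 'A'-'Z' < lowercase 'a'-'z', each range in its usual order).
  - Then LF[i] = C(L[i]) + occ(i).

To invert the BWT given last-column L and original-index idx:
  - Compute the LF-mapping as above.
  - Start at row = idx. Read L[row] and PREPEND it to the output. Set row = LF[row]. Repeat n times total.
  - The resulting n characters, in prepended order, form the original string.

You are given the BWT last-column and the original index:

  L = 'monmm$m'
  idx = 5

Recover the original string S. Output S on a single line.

LF mapping: 1 6 5 2 3 0 4
Walk LF starting at row 5, prepending L[row]:
  step 1: row=5, L[5]='$', prepend. Next row=LF[5]=0
  step 2: row=0, L[0]='m', prepend. Next row=LF[0]=1
  step 3: row=1, L[1]='o', prepend. Next row=LF[1]=6
  step 4: row=6, L[6]='m', prepend. Next row=LF[6]=4
  step 5: row=4, L[4]='m', prepend. Next row=LF[4]=3
  step 6: row=3, L[3]='m', prepend. Next row=LF[3]=2
  step 7: row=2, L[2]='n', prepend. Next row=LF[2]=5
Reversed output: nmmmom$

Answer: nmmmom$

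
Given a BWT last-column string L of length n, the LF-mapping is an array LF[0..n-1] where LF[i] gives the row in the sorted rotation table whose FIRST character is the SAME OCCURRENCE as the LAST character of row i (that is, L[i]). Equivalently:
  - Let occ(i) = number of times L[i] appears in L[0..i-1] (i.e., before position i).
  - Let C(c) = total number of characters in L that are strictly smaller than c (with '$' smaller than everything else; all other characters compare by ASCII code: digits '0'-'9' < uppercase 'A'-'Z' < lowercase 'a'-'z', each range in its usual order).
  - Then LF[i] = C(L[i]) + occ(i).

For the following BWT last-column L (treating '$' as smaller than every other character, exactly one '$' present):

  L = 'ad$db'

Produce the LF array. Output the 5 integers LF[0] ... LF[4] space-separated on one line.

Answer: 1 3 0 4 2

Derivation:
Char counts: '$':1, 'a':1, 'b':1, 'd':2
C (first-col start): C('$')=0, C('a')=1, C('b')=2, C('d')=3
L[0]='a': occ=0, LF[0]=C('a')+0=1+0=1
L[1]='d': occ=0, LF[1]=C('d')+0=3+0=3
L[2]='$': occ=0, LF[2]=C('$')+0=0+0=0
L[3]='d': occ=1, LF[3]=C('d')+1=3+1=4
L[4]='b': occ=0, LF[4]=C('b')+0=2+0=2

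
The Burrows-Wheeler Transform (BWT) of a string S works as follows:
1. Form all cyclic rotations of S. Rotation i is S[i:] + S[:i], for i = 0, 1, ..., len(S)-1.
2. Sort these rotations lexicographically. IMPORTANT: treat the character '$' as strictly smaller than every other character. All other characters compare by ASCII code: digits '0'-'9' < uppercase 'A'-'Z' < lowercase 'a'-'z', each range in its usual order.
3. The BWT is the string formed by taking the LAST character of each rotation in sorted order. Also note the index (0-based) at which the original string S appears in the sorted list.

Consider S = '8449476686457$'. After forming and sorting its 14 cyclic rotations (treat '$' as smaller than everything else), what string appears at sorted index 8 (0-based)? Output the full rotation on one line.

Answer: 686457$8449476

Derivation:
All 14 rotations (rotation i = S[i:]+S[:i]):
  rot[0] = 8449476686457$
  rot[1] = 449476686457$8
  rot[2] = 49476686457$84
  rot[3] = 9476686457$844
  rot[4] = 476686457$8449
  rot[5] = 76686457$84494
  rot[6] = 6686457$844947
  rot[7] = 686457$8449476
  rot[8] = 86457$84494766
  rot[9] = 6457$844947668
  rot[10] = 457$8449476686
  rot[11] = 57$84494766864
  rot[12] = 7$844947668645
  rot[13] = $8449476686457
Sorted (with $ < everything):
  sorted[0] = $8449476686457
  sorted[1] = 449476686457$8
  sorted[2] = 457$8449476686
  sorted[3] = 476686457$8449
  sorted[4] = 49476686457$84
  sorted[5] = 57$84494766864
  sorted[6] = 6457$844947668
  sorted[7] = 6686457$844947
  sorted[8] = 686457$8449476
  sorted[9] = 7$844947668645
  sorted[10] = 76686457$84494
  sorted[11] = 8449476686457$
  sorted[12] = 86457$84494766
  sorted[13] = 9476686457$844
sorted[8] = 686457$8449476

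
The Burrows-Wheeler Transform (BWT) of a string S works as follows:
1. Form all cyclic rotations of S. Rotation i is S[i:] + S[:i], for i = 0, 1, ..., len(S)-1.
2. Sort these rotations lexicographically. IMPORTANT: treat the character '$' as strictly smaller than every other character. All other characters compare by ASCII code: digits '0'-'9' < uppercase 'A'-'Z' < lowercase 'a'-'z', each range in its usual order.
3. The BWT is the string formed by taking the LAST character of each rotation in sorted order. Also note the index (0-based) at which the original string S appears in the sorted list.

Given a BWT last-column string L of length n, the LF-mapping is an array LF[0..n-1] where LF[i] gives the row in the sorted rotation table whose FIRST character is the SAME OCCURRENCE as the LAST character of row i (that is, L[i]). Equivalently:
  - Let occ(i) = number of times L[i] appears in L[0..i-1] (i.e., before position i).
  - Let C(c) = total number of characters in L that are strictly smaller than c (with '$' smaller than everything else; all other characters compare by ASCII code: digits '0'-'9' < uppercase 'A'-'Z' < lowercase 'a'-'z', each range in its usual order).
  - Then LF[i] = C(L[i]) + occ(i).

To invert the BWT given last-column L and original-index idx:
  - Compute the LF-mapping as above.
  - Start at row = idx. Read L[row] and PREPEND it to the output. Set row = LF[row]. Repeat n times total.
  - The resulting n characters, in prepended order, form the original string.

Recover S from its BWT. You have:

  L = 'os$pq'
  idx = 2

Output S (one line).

Answer: pqso$

Derivation:
LF mapping: 1 4 0 2 3
Walk LF starting at row 2, prepending L[row]:
  step 1: row=2, L[2]='$', prepend. Next row=LF[2]=0
  step 2: row=0, L[0]='o', prepend. Next row=LF[0]=1
  step 3: row=1, L[1]='s', prepend. Next row=LF[1]=4
  step 4: row=4, L[4]='q', prepend. Next row=LF[4]=3
  step 5: row=3, L[3]='p', prepend. Next row=LF[3]=2
Reversed output: pqso$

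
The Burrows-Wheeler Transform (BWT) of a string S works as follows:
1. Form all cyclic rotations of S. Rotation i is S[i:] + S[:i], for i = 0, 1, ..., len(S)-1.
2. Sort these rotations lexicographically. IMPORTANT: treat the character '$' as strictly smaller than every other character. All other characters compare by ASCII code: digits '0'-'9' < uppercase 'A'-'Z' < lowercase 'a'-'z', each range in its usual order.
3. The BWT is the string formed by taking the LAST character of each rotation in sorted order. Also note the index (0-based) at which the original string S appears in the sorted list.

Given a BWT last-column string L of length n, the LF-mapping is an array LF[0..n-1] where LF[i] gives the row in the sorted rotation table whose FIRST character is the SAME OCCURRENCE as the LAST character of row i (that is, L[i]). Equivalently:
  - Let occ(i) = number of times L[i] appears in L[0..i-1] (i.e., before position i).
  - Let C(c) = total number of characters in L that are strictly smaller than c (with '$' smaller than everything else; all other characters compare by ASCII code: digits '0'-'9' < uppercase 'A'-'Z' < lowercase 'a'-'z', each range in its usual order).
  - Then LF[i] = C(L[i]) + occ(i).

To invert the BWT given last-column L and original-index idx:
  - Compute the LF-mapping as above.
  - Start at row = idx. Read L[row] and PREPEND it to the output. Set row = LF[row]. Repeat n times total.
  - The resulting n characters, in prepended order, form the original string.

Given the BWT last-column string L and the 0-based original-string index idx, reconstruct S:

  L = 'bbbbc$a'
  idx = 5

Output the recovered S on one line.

Answer: bbacbb$

Derivation:
LF mapping: 2 3 4 5 6 0 1
Walk LF starting at row 5, prepending L[row]:
  step 1: row=5, L[5]='$', prepend. Next row=LF[5]=0
  step 2: row=0, L[0]='b', prepend. Next row=LF[0]=2
  step 3: row=2, L[2]='b', prepend. Next row=LF[2]=4
  step 4: row=4, L[4]='c', prepend. Next row=LF[4]=6
  step 5: row=6, L[6]='a', prepend. Next row=LF[6]=1
  step 6: row=1, L[1]='b', prepend. Next row=LF[1]=3
  step 7: row=3, L[3]='b', prepend. Next row=LF[3]=5
Reversed output: bbacbb$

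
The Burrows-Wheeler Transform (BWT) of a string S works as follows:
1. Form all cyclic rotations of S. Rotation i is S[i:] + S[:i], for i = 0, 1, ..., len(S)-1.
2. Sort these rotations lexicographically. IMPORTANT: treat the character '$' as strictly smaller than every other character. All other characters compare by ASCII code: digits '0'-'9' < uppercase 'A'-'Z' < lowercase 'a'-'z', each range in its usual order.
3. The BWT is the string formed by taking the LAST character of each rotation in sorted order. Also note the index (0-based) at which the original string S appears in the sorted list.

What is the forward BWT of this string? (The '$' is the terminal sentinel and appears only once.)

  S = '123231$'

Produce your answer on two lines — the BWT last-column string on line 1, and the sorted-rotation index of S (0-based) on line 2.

Answer: 13$3122
2

Derivation:
All 7 rotations (rotation i = S[i:]+S[:i]):
  rot[0] = 123231$
  rot[1] = 23231$1
  rot[2] = 3231$12
  rot[3] = 231$123
  rot[4] = 31$1232
  rot[5] = 1$12323
  rot[6] = $123231
Sorted (with $ < everything):
  sorted[0] = $123231  (last char: '1')
  sorted[1] = 1$12323  (last char: '3')
  sorted[2] = 123231$  (last char: '$')
  sorted[3] = 231$123  (last char: '3')
  sorted[4] = 23231$1  (last char: '1')
  sorted[5] = 31$1232  (last char: '2')
  sorted[6] = 3231$12  (last char: '2')
Last column: 13$3122
Original string S is at sorted index 2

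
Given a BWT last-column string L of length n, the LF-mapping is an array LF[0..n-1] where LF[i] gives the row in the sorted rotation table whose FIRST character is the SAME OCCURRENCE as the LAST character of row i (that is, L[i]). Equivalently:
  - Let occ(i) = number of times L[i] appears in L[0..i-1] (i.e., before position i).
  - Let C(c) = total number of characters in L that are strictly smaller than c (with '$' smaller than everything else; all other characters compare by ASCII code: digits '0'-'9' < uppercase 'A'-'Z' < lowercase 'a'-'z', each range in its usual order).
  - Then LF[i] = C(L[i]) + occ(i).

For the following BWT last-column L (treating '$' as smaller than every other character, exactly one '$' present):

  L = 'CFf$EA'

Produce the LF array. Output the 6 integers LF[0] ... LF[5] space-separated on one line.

Answer: 2 4 5 0 3 1

Derivation:
Char counts: '$':1, 'A':1, 'C':1, 'E':1, 'F':1, 'f':1
C (first-col start): C('$')=0, C('A')=1, C('C')=2, C('E')=3, C('F')=4, C('f')=5
L[0]='C': occ=0, LF[0]=C('C')+0=2+0=2
L[1]='F': occ=0, LF[1]=C('F')+0=4+0=4
L[2]='f': occ=0, LF[2]=C('f')+0=5+0=5
L[3]='$': occ=0, LF[3]=C('$')+0=0+0=0
L[4]='E': occ=0, LF[4]=C('E')+0=3+0=3
L[5]='A': occ=0, LF[5]=C('A')+0=1+0=1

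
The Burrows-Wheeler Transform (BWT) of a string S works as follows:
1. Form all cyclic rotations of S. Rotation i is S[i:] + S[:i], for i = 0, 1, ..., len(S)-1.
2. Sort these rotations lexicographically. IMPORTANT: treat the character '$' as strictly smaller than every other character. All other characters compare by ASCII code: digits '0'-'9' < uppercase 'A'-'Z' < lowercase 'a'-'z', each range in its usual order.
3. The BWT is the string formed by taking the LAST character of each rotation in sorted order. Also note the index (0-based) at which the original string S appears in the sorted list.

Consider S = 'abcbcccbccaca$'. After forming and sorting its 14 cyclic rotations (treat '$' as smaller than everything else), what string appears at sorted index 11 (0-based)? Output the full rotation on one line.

Answer: ccaca$abcbcccb

Derivation:
All 14 rotations (rotation i = S[i:]+S[:i]):
  rot[0] = abcbcccbccaca$
  rot[1] = bcbcccbccaca$a
  rot[2] = cbcccbccaca$ab
  rot[3] = bcccbccaca$abc
  rot[4] = cccbccaca$abcb
  rot[5] = ccbccaca$abcbc
  rot[6] = cbccaca$abcbcc
  rot[7] = bccaca$abcbccc
  rot[8] = ccaca$abcbcccb
  rot[9] = caca$abcbcccbc
  rot[10] = aca$abcbcccbcc
  rot[11] = ca$abcbcccbcca
  rot[12] = a$abcbcccbccac
  rot[13] = $abcbcccbccaca
Sorted (with $ < everything):
  sorted[0] = $abcbcccbccaca
  sorted[1] = a$abcbcccbccac
  sorted[2] = abcbcccbccaca$
  sorted[3] = aca$abcbcccbcc
  sorted[4] = bcbcccbccaca$a
  sorted[5] = bccaca$abcbccc
  sorted[6] = bcccbccaca$abc
  sorted[7] = ca$abcbcccbcca
  sorted[8] = caca$abcbcccbc
  sorted[9] = cbccaca$abcbcc
  sorted[10] = cbcccbccaca$ab
  sorted[11] = ccaca$abcbcccb
  sorted[12] = ccbccaca$abcbc
  sorted[13] = cccbccaca$abcb
sorted[11] = ccaca$abcbcccb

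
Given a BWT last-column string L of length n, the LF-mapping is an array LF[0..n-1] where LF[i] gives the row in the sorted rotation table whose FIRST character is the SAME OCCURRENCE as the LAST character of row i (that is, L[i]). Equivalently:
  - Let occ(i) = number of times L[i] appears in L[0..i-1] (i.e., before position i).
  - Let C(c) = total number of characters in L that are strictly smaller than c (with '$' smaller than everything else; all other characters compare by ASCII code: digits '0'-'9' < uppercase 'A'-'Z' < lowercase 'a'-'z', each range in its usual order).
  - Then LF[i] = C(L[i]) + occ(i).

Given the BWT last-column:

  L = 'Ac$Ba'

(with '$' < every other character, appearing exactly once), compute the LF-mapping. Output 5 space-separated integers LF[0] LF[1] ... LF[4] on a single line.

Answer: 1 4 0 2 3

Derivation:
Char counts: '$':1, 'A':1, 'B':1, 'a':1, 'c':1
C (first-col start): C('$')=0, C('A')=1, C('B')=2, C('a')=3, C('c')=4
L[0]='A': occ=0, LF[0]=C('A')+0=1+0=1
L[1]='c': occ=0, LF[1]=C('c')+0=4+0=4
L[2]='$': occ=0, LF[2]=C('$')+0=0+0=0
L[3]='B': occ=0, LF[3]=C('B')+0=2+0=2
L[4]='a': occ=0, LF[4]=C('a')+0=3+0=3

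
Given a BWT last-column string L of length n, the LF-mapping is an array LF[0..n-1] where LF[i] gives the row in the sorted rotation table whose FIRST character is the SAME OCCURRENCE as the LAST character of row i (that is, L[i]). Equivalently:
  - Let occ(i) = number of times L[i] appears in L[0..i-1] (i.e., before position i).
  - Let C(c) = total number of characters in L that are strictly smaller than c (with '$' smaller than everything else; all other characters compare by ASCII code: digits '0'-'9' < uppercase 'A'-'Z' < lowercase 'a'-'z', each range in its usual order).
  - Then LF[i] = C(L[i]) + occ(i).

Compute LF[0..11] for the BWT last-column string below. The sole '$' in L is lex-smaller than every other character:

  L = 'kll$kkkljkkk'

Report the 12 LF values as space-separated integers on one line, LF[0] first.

Char counts: '$':1, 'j':1, 'k':7, 'l':3
C (first-col start): C('$')=0, C('j')=1, C('k')=2, C('l')=9
L[0]='k': occ=0, LF[0]=C('k')+0=2+0=2
L[1]='l': occ=0, LF[1]=C('l')+0=9+0=9
L[2]='l': occ=1, LF[2]=C('l')+1=9+1=10
L[3]='$': occ=0, LF[3]=C('$')+0=0+0=0
L[4]='k': occ=1, LF[4]=C('k')+1=2+1=3
L[5]='k': occ=2, LF[5]=C('k')+2=2+2=4
L[6]='k': occ=3, LF[6]=C('k')+3=2+3=5
L[7]='l': occ=2, LF[7]=C('l')+2=9+2=11
L[8]='j': occ=0, LF[8]=C('j')+0=1+0=1
L[9]='k': occ=4, LF[9]=C('k')+4=2+4=6
L[10]='k': occ=5, LF[10]=C('k')+5=2+5=7
L[11]='k': occ=6, LF[11]=C('k')+6=2+6=8

Answer: 2 9 10 0 3 4 5 11 1 6 7 8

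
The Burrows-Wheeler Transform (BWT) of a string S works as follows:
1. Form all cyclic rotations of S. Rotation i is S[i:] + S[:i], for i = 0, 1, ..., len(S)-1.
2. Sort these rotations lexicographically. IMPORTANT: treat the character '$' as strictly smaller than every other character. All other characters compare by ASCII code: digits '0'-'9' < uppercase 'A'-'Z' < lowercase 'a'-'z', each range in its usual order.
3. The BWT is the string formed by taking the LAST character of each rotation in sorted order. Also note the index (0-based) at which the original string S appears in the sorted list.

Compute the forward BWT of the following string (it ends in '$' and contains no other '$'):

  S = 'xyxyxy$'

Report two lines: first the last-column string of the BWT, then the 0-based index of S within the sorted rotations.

All 7 rotations (rotation i = S[i:]+S[:i]):
  rot[0] = xyxyxy$
  rot[1] = yxyxy$x
  rot[2] = xyxy$xy
  rot[3] = yxy$xyx
  rot[4] = xy$xyxy
  rot[5] = y$xyxyx
  rot[6] = $xyxyxy
Sorted (with $ < everything):
  sorted[0] = $xyxyxy  (last char: 'y')
  sorted[1] = xy$xyxy  (last char: 'y')
  sorted[2] = xyxy$xy  (last char: 'y')
  sorted[3] = xyxyxy$  (last char: '$')
  sorted[4] = y$xyxyx  (last char: 'x')
  sorted[5] = yxy$xyx  (last char: 'x')
  sorted[6] = yxyxy$x  (last char: 'x')
Last column: yyy$xxx
Original string S is at sorted index 3

Answer: yyy$xxx
3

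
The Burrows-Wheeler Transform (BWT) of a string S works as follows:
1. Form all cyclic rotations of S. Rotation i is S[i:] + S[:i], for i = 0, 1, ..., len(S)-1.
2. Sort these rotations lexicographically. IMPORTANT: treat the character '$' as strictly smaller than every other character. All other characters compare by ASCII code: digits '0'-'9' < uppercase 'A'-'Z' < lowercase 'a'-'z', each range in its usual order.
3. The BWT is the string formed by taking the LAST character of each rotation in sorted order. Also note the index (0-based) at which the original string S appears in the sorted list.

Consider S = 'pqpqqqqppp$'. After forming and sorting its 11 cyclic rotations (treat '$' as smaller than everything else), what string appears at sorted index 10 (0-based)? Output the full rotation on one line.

Answer: qqqqppp$pqp

Derivation:
All 11 rotations (rotation i = S[i:]+S[:i]):
  rot[0] = pqpqqqqppp$
  rot[1] = qpqqqqppp$p
  rot[2] = pqqqqppp$pq
  rot[3] = qqqqppp$pqp
  rot[4] = qqqppp$pqpq
  rot[5] = qqppp$pqpqq
  rot[6] = qppp$pqpqqq
  rot[7] = ppp$pqpqqqq
  rot[8] = pp$pqpqqqqp
  rot[9] = p$pqpqqqqpp
  rot[10] = $pqpqqqqppp
Sorted (with $ < everything):
  sorted[0] = $pqpqqqqppp
  sorted[1] = p$pqpqqqqpp
  sorted[2] = pp$pqpqqqqp
  sorted[3] = ppp$pqpqqqq
  sorted[4] = pqpqqqqppp$
  sorted[5] = pqqqqppp$pq
  sorted[6] = qppp$pqpqqq
  sorted[7] = qpqqqqppp$p
  sorted[8] = qqppp$pqpqq
  sorted[9] = qqqppp$pqpq
  sorted[10] = qqqqppp$pqp
sorted[10] = qqqqppp$pqp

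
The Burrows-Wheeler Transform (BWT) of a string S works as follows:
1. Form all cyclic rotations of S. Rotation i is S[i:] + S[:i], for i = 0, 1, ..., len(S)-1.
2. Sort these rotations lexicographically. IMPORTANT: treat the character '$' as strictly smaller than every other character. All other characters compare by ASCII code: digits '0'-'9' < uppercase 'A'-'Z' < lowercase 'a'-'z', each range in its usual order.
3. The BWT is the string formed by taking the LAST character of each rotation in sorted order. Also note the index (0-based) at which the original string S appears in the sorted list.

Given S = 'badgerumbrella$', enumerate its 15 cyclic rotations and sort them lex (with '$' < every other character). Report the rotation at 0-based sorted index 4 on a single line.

Answer: brella$badgerum

Derivation:
All 15 rotations (rotation i = S[i:]+S[:i]):
  rot[0] = badgerumbrella$
  rot[1] = adgerumbrella$b
  rot[2] = dgerumbrella$ba
  rot[3] = gerumbrella$bad
  rot[4] = erumbrella$badg
  rot[5] = rumbrella$badge
  rot[6] = umbrella$badger
  rot[7] = mbrella$badgeru
  rot[8] = brella$badgerum
  rot[9] = rella$badgerumb
  rot[10] = ella$badgerumbr
  rot[11] = lla$badgerumbre
  rot[12] = la$badgerumbrel
  rot[13] = a$badgerumbrell
  rot[14] = $badgerumbrella
Sorted (with $ < everything):
  sorted[0] = $badgerumbrella
  sorted[1] = a$badgerumbrell
  sorted[2] = adgerumbrella$b
  sorted[3] = badgerumbrella$
  sorted[4] = brella$badgerum
  sorted[5] = dgerumbrella$ba
  sorted[6] = ella$badgerumbr
  sorted[7] = erumbrella$badg
  sorted[8] = gerumbrella$bad
  sorted[9] = la$badgerumbrel
  sorted[10] = lla$badgerumbre
  sorted[11] = mbrella$badgeru
  sorted[12] = rella$badgerumb
  sorted[13] = rumbrella$badge
  sorted[14] = umbrella$badger
sorted[4] = brella$badgerum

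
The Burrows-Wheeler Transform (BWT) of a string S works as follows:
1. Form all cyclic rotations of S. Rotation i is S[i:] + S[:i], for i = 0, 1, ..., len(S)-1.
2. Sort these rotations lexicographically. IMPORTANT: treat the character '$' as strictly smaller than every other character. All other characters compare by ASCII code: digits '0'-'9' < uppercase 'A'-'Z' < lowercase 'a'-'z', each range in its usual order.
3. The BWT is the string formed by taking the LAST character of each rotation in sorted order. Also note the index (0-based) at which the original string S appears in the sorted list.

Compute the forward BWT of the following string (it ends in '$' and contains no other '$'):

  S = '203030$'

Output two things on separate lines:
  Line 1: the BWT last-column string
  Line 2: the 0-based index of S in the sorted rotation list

Answer: 0332$00
4

Derivation:
All 7 rotations (rotation i = S[i:]+S[:i]):
  rot[0] = 203030$
  rot[1] = 03030$2
  rot[2] = 3030$20
  rot[3] = 030$203
  rot[4] = 30$2030
  rot[5] = 0$20303
  rot[6] = $203030
Sorted (with $ < everything):
  sorted[0] = $203030  (last char: '0')
  sorted[1] = 0$20303  (last char: '3')
  sorted[2] = 030$203  (last char: '3')
  sorted[3] = 03030$2  (last char: '2')
  sorted[4] = 203030$  (last char: '$')
  sorted[5] = 30$2030  (last char: '0')
  sorted[6] = 3030$20  (last char: '0')
Last column: 0332$00
Original string S is at sorted index 4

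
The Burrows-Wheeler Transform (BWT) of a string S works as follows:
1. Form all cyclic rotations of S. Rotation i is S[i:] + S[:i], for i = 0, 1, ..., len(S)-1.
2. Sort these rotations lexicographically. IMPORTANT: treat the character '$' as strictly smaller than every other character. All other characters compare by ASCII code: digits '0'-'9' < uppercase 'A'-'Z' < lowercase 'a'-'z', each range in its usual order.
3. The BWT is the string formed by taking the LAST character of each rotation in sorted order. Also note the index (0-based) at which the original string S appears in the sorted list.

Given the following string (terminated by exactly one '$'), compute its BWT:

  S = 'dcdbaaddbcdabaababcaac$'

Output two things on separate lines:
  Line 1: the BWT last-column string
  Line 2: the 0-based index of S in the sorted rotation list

All 23 rotations (rotation i = S[i:]+S[:i]):
  rot[0] = dcdbaaddbcdabaababcaac$
  rot[1] = cdbaaddbcdabaababcaac$d
  rot[2] = dbaaddbcdabaababcaac$dc
  rot[3] = baaddbcdabaababcaac$dcd
  rot[4] = aaddbcdabaababcaac$dcdb
  rot[5] = addbcdabaababcaac$dcdba
  rot[6] = ddbcdabaababcaac$dcdbaa
  rot[7] = dbcdabaababcaac$dcdbaad
  rot[8] = bcdabaababcaac$dcdbaadd
  rot[9] = cdabaababcaac$dcdbaaddb
  rot[10] = dabaababcaac$dcdbaaddbc
  rot[11] = abaababcaac$dcdbaaddbcd
  rot[12] = baababcaac$dcdbaaddbcda
  rot[13] = aababcaac$dcdbaaddbcdab
  rot[14] = ababcaac$dcdbaaddbcdaba
  rot[15] = babcaac$dcdbaaddbcdabaa
  rot[16] = abcaac$dcdbaaddbcdabaab
  rot[17] = bcaac$dcdbaaddbcdabaaba
  rot[18] = caac$dcdbaaddbcdabaabab
  rot[19] = aac$dcdbaaddbcdabaababc
  rot[20] = ac$dcdbaaddbcdabaababca
  rot[21] = c$dcdbaaddbcdabaababcaa
  rot[22] = $dcdbaaddbcdabaababcaac
Sorted (with $ < everything):
  sorted[0] = $dcdbaaddbcdabaababcaac  (last char: 'c')
  sorted[1] = aababcaac$dcdbaaddbcdab  (last char: 'b')
  sorted[2] = aac$dcdbaaddbcdabaababc  (last char: 'c')
  sorted[3] = aaddbcdabaababcaac$dcdb  (last char: 'b')
  sorted[4] = abaababcaac$dcdbaaddbcd  (last char: 'd')
  sorted[5] = ababcaac$dcdbaaddbcdaba  (last char: 'a')
  sorted[6] = abcaac$dcdbaaddbcdabaab  (last char: 'b')
  sorted[7] = ac$dcdbaaddbcdabaababca  (last char: 'a')
  sorted[8] = addbcdabaababcaac$dcdba  (last char: 'a')
  sorted[9] = baababcaac$dcdbaaddbcda  (last char: 'a')
  sorted[10] = baaddbcdabaababcaac$dcd  (last char: 'd')
  sorted[11] = babcaac$dcdbaaddbcdabaa  (last char: 'a')
  sorted[12] = bcaac$dcdbaaddbcdabaaba  (last char: 'a')
  sorted[13] = bcdabaababcaac$dcdbaadd  (last char: 'd')
  sorted[14] = c$dcdbaaddbcdabaababcaa  (last char: 'a')
  sorted[15] = caac$dcdbaaddbcdabaabab  (last char: 'b')
  sorted[16] = cdabaababcaac$dcdbaaddb  (last char: 'b')
  sorted[17] = cdbaaddbcdabaababcaac$d  (last char: 'd')
  sorted[18] = dabaababcaac$dcdbaaddbc  (last char: 'c')
  sorted[19] = dbaaddbcdabaababcaac$dc  (last char: 'c')
  sorted[20] = dbcdabaababcaac$dcdbaad  (last char: 'd')
  sorted[21] = dcdbaaddbcdabaababcaac$  (last char: '$')
  sorted[22] = ddbcdabaababcaac$dcdbaa  (last char: 'a')
Last column: cbcbdabaaadaadabbdccd$a
Original string S is at sorted index 21

Answer: cbcbdabaaadaadabbdccd$a
21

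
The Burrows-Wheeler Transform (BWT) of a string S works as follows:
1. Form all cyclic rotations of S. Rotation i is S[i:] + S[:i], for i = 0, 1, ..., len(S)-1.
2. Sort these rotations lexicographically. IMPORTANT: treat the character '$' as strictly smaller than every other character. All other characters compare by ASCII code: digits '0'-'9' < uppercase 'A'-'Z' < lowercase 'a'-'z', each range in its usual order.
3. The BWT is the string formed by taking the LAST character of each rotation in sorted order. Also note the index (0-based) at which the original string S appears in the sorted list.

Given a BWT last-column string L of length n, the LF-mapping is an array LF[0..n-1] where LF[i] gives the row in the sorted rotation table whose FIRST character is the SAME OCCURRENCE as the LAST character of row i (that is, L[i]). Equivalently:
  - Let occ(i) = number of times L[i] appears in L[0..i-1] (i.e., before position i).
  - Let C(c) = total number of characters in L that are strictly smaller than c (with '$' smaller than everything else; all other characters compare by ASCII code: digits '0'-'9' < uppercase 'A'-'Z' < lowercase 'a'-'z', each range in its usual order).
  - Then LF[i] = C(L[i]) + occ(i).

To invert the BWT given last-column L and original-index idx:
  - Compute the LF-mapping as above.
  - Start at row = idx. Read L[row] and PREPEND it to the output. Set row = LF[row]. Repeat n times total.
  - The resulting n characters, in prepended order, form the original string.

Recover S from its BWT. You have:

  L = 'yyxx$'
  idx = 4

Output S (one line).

LF mapping: 3 4 1 2 0
Walk LF starting at row 4, prepending L[row]:
  step 1: row=4, L[4]='$', prepend. Next row=LF[4]=0
  step 2: row=0, L[0]='y', prepend. Next row=LF[0]=3
  step 3: row=3, L[3]='x', prepend. Next row=LF[3]=2
  step 4: row=2, L[2]='x', prepend. Next row=LF[2]=1
  step 5: row=1, L[1]='y', prepend. Next row=LF[1]=4
Reversed output: yxxy$

Answer: yxxy$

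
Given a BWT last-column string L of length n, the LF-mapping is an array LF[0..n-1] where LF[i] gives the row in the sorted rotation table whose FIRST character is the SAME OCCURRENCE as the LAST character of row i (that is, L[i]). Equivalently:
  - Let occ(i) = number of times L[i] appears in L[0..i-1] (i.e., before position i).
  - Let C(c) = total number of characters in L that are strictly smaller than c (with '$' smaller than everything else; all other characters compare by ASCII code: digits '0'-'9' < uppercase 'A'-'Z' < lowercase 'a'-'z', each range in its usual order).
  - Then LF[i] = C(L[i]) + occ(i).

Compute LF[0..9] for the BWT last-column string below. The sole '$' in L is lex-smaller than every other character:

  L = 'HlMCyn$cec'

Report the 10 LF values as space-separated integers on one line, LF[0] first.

Answer: 2 7 3 1 9 8 0 4 6 5

Derivation:
Char counts: '$':1, 'C':1, 'H':1, 'M':1, 'c':2, 'e':1, 'l':1, 'n':1, 'y':1
C (first-col start): C('$')=0, C('C')=1, C('H')=2, C('M')=3, C('c')=4, C('e')=6, C('l')=7, C('n')=8, C('y')=9
L[0]='H': occ=0, LF[0]=C('H')+0=2+0=2
L[1]='l': occ=0, LF[1]=C('l')+0=7+0=7
L[2]='M': occ=0, LF[2]=C('M')+0=3+0=3
L[3]='C': occ=0, LF[3]=C('C')+0=1+0=1
L[4]='y': occ=0, LF[4]=C('y')+0=9+0=9
L[5]='n': occ=0, LF[5]=C('n')+0=8+0=8
L[6]='$': occ=0, LF[6]=C('$')+0=0+0=0
L[7]='c': occ=0, LF[7]=C('c')+0=4+0=4
L[8]='e': occ=0, LF[8]=C('e')+0=6+0=6
L[9]='c': occ=1, LF[9]=C('c')+1=4+1=5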